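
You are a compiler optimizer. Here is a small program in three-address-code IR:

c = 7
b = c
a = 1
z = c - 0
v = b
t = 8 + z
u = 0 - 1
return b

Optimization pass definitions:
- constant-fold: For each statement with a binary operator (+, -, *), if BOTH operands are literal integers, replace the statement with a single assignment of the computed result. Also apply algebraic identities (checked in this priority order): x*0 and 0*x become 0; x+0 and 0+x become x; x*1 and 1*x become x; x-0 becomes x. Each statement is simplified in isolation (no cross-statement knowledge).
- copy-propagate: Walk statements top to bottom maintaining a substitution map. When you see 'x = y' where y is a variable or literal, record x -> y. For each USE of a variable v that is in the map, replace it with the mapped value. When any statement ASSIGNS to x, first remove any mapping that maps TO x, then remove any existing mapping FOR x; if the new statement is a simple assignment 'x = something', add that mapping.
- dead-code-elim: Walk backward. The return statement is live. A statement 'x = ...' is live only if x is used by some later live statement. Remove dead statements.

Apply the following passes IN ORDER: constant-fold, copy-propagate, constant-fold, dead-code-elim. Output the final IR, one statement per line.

Initial IR:
  c = 7
  b = c
  a = 1
  z = c - 0
  v = b
  t = 8 + z
  u = 0 - 1
  return b
After constant-fold (8 stmts):
  c = 7
  b = c
  a = 1
  z = c
  v = b
  t = 8 + z
  u = -1
  return b
After copy-propagate (8 stmts):
  c = 7
  b = 7
  a = 1
  z = 7
  v = 7
  t = 8 + 7
  u = -1
  return 7
After constant-fold (8 stmts):
  c = 7
  b = 7
  a = 1
  z = 7
  v = 7
  t = 15
  u = -1
  return 7
After dead-code-elim (1 stmts):
  return 7

Answer: return 7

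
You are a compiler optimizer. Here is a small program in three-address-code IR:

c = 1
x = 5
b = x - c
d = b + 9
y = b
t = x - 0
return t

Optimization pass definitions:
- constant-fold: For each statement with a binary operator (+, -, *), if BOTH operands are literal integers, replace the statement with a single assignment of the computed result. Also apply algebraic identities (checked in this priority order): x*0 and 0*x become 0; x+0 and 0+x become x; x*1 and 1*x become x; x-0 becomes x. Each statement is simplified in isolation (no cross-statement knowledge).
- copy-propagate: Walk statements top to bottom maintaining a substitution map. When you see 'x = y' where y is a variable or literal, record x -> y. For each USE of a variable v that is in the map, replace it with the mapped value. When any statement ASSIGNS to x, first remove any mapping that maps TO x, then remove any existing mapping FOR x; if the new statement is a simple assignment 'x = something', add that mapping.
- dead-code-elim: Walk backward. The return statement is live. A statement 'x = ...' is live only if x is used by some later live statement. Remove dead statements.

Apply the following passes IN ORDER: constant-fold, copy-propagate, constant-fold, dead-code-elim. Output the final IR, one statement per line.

Answer: return 5

Derivation:
Initial IR:
  c = 1
  x = 5
  b = x - c
  d = b + 9
  y = b
  t = x - 0
  return t
After constant-fold (7 stmts):
  c = 1
  x = 5
  b = x - c
  d = b + 9
  y = b
  t = x
  return t
After copy-propagate (7 stmts):
  c = 1
  x = 5
  b = 5 - 1
  d = b + 9
  y = b
  t = 5
  return 5
After constant-fold (7 stmts):
  c = 1
  x = 5
  b = 4
  d = b + 9
  y = b
  t = 5
  return 5
After dead-code-elim (1 stmts):
  return 5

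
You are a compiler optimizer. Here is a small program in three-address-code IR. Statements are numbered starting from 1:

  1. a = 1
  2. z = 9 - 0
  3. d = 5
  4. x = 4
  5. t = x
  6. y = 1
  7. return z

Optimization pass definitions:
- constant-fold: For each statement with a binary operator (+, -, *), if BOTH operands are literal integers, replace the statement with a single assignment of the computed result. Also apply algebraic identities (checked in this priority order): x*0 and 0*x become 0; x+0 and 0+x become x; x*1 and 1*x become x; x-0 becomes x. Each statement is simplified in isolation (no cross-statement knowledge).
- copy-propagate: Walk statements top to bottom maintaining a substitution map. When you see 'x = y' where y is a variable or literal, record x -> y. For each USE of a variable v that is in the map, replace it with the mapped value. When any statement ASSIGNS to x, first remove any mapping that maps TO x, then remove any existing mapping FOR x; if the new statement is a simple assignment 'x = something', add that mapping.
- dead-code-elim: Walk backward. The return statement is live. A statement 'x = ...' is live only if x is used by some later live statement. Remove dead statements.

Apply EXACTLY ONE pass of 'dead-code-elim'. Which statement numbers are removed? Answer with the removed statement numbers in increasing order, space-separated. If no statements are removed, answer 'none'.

Backward liveness scan:
Stmt 1 'a = 1': DEAD (a not in live set [])
Stmt 2 'z = 9 - 0': KEEP (z is live); live-in = []
Stmt 3 'd = 5': DEAD (d not in live set ['z'])
Stmt 4 'x = 4': DEAD (x not in live set ['z'])
Stmt 5 't = x': DEAD (t not in live set ['z'])
Stmt 6 'y = 1': DEAD (y not in live set ['z'])
Stmt 7 'return z': KEEP (return); live-in = ['z']
Removed statement numbers: [1, 3, 4, 5, 6]
Surviving IR:
  z = 9 - 0
  return z

Answer: 1 3 4 5 6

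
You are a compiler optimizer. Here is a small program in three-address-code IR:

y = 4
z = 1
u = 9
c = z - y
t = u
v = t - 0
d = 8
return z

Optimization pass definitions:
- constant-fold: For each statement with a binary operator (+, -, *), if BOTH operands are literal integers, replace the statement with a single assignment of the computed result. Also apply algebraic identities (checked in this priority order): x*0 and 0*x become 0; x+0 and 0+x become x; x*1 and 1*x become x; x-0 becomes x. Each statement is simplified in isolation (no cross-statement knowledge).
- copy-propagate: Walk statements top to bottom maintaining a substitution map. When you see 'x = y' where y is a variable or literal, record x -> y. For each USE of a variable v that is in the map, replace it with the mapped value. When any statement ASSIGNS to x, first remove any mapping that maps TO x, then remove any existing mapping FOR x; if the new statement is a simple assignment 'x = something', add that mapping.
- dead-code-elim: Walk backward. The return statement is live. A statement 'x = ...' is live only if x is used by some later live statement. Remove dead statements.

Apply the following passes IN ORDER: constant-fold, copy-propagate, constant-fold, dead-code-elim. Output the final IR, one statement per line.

Answer: return 1

Derivation:
Initial IR:
  y = 4
  z = 1
  u = 9
  c = z - y
  t = u
  v = t - 0
  d = 8
  return z
After constant-fold (8 stmts):
  y = 4
  z = 1
  u = 9
  c = z - y
  t = u
  v = t
  d = 8
  return z
After copy-propagate (8 stmts):
  y = 4
  z = 1
  u = 9
  c = 1 - 4
  t = 9
  v = 9
  d = 8
  return 1
After constant-fold (8 stmts):
  y = 4
  z = 1
  u = 9
  c = -3
  t = 9
  v = 9
  d = 8
  return 1
After dead-code-elim (1 stmts):
  return 1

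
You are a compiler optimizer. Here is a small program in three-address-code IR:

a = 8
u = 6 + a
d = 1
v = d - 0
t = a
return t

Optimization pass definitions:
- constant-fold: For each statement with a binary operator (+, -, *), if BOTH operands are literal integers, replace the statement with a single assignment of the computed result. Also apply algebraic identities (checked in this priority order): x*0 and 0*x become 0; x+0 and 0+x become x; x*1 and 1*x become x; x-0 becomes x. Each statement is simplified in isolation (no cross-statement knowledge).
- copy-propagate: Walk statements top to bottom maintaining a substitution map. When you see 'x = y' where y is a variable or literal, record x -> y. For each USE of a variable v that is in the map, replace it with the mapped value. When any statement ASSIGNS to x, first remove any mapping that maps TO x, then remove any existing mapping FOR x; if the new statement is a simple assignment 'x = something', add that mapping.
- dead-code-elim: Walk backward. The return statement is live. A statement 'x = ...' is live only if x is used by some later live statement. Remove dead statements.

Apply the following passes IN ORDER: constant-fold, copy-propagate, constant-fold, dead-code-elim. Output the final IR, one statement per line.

Initial IR:
  a = 8
  u = 6 + a
  d = 1
  v = d - 0
  t = a
  return t
After constant-fold (6 stmts):
  a = 8
  u = 6 + a
  d = 1
  v = d
  t = a
  return t
After copy-propagate (6 stmts):
  a = 8
  u = 6 + 8
  d = 1
  v = 1
  t = 8
  return 8
After constant-fold (6 stmts):
  a = 8
  u = 14
  d = 1
  v = 1
  t = 8
  return 8
After dead-code-elim (1 stmts):
  return 8

Answer: return 8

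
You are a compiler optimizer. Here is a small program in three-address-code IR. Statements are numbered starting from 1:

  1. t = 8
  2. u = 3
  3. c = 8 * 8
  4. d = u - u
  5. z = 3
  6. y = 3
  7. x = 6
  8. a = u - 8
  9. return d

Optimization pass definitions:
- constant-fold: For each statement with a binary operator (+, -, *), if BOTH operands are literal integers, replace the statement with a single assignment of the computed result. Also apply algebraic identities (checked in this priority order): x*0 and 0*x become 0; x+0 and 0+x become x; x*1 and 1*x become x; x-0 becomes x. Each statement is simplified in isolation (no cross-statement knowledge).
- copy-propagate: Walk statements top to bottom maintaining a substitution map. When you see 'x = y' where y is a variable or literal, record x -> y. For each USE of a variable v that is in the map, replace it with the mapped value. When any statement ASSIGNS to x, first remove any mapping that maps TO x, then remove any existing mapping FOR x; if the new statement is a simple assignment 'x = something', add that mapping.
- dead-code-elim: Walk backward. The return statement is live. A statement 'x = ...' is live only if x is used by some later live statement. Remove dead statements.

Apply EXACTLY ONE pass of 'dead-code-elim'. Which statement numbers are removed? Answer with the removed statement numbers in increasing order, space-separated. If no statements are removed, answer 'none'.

Answer: 1 3 5 6 7 8

Derivation:
Backward liveness scan:
Stmt 1 't = 8': DEAD (t not in live set [])
Stmt 2 'u = 3': KEEP (u is live); live-in = []
Stmt 3 'c = 8 * 8': DEAD (c not in live set ['u'])
Stmt 4 'd = u - u': KEEP (d is live); live-in = ['u']
Stmt 5 'z = 3': DEAD (z not in live set ['d'])
Stmt 6 'y = 3': DEAD (y not in live set ['d'])
Stmt 7 'x = 6': DEAD (x not in live set ['d'])
Stmt 8 'a = u - 8': DEAD (a not in live set ['d'])
Stmt 9 'return d': KEEP (return); live-in = ['d']
Removed statement numbers: [1, 3, 5, 6, 7, 8]
Surviving IR:
  u = 3
  d = u - u
  return d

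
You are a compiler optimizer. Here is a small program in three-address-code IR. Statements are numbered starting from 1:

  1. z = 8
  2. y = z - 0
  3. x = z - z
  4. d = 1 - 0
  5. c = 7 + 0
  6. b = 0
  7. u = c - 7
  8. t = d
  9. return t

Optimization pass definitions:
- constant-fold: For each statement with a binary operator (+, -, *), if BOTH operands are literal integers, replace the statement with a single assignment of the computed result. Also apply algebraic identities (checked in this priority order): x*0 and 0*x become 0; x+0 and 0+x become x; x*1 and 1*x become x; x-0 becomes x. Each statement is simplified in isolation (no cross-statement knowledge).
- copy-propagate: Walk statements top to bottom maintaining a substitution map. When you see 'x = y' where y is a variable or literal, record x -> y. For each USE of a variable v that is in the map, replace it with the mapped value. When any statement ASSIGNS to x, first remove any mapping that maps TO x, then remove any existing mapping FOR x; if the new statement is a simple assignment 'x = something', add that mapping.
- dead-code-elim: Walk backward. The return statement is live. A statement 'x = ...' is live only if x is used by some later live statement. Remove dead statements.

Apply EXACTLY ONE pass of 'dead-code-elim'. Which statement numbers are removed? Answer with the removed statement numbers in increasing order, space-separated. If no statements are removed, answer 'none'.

Backward liveness scan:
Stmt 1 'z = 8': DEAD (z not in live set [])
Stmt 2 'y = z - 0': DEAD (y not in live set [])
Stmt 3 'x = z - z': DEAD (x not in live set [])
Stmt 4 'd = 1 - 0': KEEP (d is live); live-in = []
Stmt 5 'c = 7 + 0': DEAD (c not in live set ['d'])
Stmt 6 'b = 0': DEAD (b not in live set ['d'])
Stmt 7 'u = c - 7': DEAD (u not in live set ['d'])
Stmt 8 't = d': KEEP (t is live); live-in = ['d']
Stmt 9 'return t': KEEP (return); live-in = ['t']
Removed statement numbers: [1, 2, 3, 5, 6, 7]
Surviving IR:
  d = 1 - 0
  t = d
  return t

Answer: 1 2 3 5 6 7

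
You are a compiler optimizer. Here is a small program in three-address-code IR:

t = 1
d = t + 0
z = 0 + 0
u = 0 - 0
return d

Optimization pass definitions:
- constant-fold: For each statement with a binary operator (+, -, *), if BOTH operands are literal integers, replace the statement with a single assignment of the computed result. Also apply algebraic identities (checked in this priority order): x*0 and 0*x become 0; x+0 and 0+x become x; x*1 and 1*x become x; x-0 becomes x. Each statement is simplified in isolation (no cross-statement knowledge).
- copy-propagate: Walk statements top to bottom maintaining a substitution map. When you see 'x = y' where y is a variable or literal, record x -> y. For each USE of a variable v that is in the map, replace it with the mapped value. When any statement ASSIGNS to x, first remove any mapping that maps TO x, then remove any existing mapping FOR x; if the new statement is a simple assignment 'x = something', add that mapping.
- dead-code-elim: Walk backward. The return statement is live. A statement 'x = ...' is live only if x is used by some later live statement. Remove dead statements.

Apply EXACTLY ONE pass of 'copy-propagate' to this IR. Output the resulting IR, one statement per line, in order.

Answer: t = 1
d = 1 + 0
z = 0 + 0
u = 0 - 0
return d

Derivation:
Applying copy-propagate statement-by-statement:
  [1] t = 1  (unchanged)
  [2] d = t + 0  -> d = 1 + 0
  [3] z = 0 + 0  (unchanged)
  [4] u = 0 - 0  (unchanged)
  [5] return d  (unchanged)
Result (5 stmts):
  t = 1
  d = 1 + 0
  z = 0 + 0
  u = 0 - 0
  return d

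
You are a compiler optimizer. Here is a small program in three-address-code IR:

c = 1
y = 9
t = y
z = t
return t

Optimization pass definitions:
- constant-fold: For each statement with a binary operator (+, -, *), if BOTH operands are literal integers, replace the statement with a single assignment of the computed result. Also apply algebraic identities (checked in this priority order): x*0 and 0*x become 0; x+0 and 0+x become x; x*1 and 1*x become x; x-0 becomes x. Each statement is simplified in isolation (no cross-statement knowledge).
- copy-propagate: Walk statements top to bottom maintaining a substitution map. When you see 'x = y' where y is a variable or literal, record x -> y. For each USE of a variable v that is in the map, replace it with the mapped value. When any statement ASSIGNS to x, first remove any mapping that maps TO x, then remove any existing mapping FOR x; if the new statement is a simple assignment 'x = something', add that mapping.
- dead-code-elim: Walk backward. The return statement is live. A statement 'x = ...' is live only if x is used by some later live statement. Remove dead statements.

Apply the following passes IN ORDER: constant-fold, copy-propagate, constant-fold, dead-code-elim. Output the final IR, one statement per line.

Initial IR:
  c = 1
  y = 9
  t = y
  z = t
  return t
After constant-fold (5 stmts):
  c = 1
  y = 9
  t = y
  z = t
  return t
After copy-propagate (5 stmts):
  c = 1
  y = 9
  t = 9
  z = 9
  return 9
After constant-fold (5 stmts):
  c = 1
  y = 9
  t = 9
  z = 9
  return 9
After dead-code-elim (1 stmts):
  return 9

Answer: return 9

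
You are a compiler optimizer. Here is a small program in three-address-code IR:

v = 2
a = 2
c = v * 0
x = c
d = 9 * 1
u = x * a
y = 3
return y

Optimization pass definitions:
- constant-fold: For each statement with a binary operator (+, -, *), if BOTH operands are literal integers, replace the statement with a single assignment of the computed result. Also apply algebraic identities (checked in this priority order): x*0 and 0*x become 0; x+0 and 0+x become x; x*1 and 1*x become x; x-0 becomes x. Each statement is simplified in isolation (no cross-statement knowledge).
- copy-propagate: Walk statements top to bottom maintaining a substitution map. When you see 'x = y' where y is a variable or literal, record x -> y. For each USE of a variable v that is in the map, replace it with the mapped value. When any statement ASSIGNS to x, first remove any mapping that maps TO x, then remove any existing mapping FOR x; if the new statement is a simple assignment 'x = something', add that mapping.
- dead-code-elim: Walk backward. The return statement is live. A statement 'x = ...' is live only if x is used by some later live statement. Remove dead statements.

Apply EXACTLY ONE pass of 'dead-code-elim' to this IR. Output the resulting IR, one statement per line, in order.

Answer: y = 3
return y

Derivation:
Applying dead-code-elim statement-by-statement:
  [8] return y  -> KEEP (return); live=['y']
  [7] y = 3  -> KEEP; live=[]
  [6] u = x * a  -> DEAD (u not live)
  [5] d = 9 * 1  -> DEAD (d not live)
  [4] x = c  -> DEAD (x not live)
  [3] c = v * 0  -> DEAD (c not live)
  [2] a = 2  -> DEAD (a not live)
  [1] v = 2  -> DEAD (v not live)
Result (2 stmts):
  y = 3
  return y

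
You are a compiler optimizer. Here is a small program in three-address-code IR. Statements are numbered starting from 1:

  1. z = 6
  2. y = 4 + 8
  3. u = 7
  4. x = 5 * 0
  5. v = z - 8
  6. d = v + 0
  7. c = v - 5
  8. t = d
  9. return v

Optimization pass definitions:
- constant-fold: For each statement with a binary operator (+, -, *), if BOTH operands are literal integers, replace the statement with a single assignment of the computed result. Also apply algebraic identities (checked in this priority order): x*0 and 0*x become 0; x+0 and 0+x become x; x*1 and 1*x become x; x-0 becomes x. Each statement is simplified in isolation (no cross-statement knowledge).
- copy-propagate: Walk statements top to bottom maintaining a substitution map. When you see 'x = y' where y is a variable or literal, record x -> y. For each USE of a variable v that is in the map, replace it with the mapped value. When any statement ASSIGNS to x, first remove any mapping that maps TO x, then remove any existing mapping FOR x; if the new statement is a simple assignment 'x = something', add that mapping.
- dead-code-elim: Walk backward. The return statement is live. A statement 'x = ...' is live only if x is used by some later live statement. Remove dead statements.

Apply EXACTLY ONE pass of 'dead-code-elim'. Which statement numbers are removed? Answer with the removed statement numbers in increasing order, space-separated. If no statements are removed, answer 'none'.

Backward liveness scan:
Stmt 1 'z = 6': KEEP (z is live); live-in = []
Stmt 2 'y = 4 + 8': DEAD (y not in live set ['z'])
Stmt 3 'u = 7': DEAD (u not in live set ['z'])
Stmt 4 'x = 5 * 0': DEAD (x not in live set ['z'])
Stmt 5 'v = z - 8': KEEP (v is live); live-in = ['z']
Stmt 6 'd = v + 0': DEAD (d not in live set ['v'])
Stmt 7 'c = v - 5': DEAD (c not in live set ['v'])
Stmt 8 't = d': DEAD (t not in live set ['v'])
Stmt 9 'return v': KEEP (return); live-in = ['v']
Removed statement numbers: [2, 3, 4, 6, 7, 8]
Surviving IR:
  z = 6
  v = z - 8
  return v

Answer: 2 3 4 6 7 8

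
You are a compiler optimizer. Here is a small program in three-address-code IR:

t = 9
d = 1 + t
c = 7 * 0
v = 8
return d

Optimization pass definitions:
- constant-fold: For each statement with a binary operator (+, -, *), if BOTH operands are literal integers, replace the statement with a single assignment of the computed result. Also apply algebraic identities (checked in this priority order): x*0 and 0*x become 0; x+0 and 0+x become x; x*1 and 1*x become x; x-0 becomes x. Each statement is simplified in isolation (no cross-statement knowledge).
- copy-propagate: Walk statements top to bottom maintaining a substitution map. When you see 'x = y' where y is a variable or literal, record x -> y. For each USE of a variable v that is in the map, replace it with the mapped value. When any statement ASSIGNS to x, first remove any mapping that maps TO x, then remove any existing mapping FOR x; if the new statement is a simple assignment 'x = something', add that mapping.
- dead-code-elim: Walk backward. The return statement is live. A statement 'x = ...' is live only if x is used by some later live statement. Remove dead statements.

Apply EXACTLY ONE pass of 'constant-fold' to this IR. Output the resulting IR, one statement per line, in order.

Applying constant-fold statement-by-statement:
  [1] t = 9  (unchanged)
  [2] d = 1 + t  (unchanged)
  [3] c = 7 * 0  -> c = 0
  [4] v = 8  (unchanged)
  [5] return d  (unchanged)
Result (5 stmts):
  t = 9
  d = 1 + t
  c = 0
  v = 8
  return d

Answer: t = 9
d = 1 + t
c = 0
v = 8
return d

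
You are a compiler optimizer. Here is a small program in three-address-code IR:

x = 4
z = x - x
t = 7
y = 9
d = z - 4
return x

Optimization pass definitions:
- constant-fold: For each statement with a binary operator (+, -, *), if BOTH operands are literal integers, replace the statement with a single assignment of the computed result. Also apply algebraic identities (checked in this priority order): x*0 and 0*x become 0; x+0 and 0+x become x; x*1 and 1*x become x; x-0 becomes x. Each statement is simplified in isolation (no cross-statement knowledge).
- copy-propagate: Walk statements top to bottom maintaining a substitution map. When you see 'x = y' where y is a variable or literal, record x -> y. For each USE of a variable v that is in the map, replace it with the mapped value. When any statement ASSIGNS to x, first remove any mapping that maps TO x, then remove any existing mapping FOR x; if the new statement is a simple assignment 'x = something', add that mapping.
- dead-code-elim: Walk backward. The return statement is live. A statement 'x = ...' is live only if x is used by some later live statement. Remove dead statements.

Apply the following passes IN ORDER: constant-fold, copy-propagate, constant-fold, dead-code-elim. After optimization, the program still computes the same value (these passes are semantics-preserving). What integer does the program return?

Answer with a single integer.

Answer: 4

Derivation:
Initial IR:
  x = 4
  z = x - x
  t = 7
  y = 9
  d = z - 4
  return x
After constant-fold (6 stmts):
  x = 4
  z = x - x
  t = 7
  y = 9
  d = z - 4
  return x
After copy-propagate (6 stmts):
  x = 4
  z = 4 - 4
  t = 7
  y = 9
  d = z - 4
  return 4
After constant-fold (6 stmts):
  x = 4
  z = 0
  t = 7
  y = 9
  d = z - 4
  return 4
After dead-code-elim (1 stmts):
  return 4
Evaluate:
  x = 4  =>  x = 4
  z = x - x  =>  z = 0
  t = 7  =>  t = 7
  y = 9  =>  y = 9
  d = z - 4  =>  d = -4
  return x = 4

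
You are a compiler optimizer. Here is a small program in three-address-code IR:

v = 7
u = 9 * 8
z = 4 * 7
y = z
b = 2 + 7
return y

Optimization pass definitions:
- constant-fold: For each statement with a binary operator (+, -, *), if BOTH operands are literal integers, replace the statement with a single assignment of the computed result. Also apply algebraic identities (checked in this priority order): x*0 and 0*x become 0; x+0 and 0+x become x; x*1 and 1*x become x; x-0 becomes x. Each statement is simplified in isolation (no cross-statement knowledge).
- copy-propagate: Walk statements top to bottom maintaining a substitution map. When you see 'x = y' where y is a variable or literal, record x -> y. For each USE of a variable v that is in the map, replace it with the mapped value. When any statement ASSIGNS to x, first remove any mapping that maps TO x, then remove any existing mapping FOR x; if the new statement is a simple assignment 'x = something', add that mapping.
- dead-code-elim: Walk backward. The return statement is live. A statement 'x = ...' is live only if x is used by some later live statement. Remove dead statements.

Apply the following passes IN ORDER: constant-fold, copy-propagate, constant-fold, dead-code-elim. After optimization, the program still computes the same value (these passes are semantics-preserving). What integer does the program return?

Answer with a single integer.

Initial IR:
  v = 7
  u = 9 * 8
  z = 4 * 7
  y = z
  b = 2 + 7
  return y
After constant-fold (6 stmts):
  v = 7
  u = 72
  z = 28
  y = z
  b = 9
  return y
After copy-propagate (6 stmts):
  v = 7
  u = 72
  z = 28
  y = 28
  b = 9
  return 28
After constant-fold (6 stmts):
  v = 7
  u = 72
  z = 28
  y = 28
  b = 9
  return 28
After dead-code-elim (1 stmts):
  return 28
Evaluate:
  v = 7  =>  v = 7
  u = 9 * 8  =>  u = 72
  z = 4 * 7  =>  z = 28
  y = z  =>  y = 28
  b = 2 + 7  =>  b = 9
  return y = 28

Answer: 28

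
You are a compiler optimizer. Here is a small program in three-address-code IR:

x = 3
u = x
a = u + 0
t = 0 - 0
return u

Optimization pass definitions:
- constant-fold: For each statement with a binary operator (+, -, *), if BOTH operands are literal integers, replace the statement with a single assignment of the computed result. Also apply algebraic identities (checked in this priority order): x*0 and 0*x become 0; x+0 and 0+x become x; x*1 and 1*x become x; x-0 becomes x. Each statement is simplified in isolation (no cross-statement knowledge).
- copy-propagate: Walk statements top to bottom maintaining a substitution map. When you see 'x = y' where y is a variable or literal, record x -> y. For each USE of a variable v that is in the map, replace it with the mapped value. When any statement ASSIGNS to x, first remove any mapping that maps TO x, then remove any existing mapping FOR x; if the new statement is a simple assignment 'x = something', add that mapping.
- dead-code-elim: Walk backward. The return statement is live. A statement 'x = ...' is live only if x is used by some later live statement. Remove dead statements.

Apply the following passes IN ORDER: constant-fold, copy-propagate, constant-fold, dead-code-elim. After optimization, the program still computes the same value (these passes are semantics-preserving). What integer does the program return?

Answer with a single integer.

Initial IR:
  x = 3
  u = x
  a = u + 0
  t = 0 - 0
  return u
After constant-fold (5 stmts):
  x = 3
  u = x
  a = u
  t = 0
  return u
After copy-propagate (5 stmts):
  x = 3
  u = 3
  a = 3
  t = 0
  return 3
After constant-fold (5 stmts):
  x = 3
  u = 3
  a = 3
  t = 0
  return 3
After dead-code-elim (1 stmts):
  return 3
Evaluate:
  x = 3  =>  x = 3
  u = x  =>  u = 3
  a = u + 0  =>  a = 3
  t = 0 - 0  =>  t = 0
  return u = 3

Answer: 3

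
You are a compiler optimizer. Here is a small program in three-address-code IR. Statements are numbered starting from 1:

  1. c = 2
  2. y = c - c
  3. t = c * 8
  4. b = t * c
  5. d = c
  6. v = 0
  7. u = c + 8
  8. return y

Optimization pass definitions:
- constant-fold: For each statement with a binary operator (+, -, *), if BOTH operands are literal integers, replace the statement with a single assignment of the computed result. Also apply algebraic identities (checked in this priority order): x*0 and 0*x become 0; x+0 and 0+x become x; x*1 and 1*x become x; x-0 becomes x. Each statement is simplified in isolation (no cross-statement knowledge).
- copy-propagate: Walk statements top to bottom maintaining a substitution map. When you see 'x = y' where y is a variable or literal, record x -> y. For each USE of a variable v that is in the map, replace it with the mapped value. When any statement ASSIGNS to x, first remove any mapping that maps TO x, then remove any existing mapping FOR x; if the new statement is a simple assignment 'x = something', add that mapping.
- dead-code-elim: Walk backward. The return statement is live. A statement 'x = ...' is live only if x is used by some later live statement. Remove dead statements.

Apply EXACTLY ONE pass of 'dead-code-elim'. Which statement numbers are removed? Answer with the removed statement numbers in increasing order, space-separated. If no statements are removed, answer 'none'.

Answer: 3 4 5 6 7

Derivation:
Backward liveness scan:
Stmt 1 'c = 2': KEEP (c is live); live-in = []
Stmt 2 'y = c - c': KEEP (y is live); live-in = ['c']
Stmt 3 't = c * 8': DEAD (t not in live set ['y'])
Stmt 4 'b = t * c': DEAD (b not in live set ['y'])
Stmt 5 'd = c': DEAD (d not in live set ['y'])
Stmt 6 'v = 0': DEAD (v not in live set ['y'])
Stmt 7 'u = c + 8': DEAD (u not in live set ['y'])
Stmt 8 'return y': KEEP (return); live-in = ['y']
Removed statement numbers: [3, 4, 5, 6, 7]
Surviving IR:
  c = 2
  y = c - c
  return y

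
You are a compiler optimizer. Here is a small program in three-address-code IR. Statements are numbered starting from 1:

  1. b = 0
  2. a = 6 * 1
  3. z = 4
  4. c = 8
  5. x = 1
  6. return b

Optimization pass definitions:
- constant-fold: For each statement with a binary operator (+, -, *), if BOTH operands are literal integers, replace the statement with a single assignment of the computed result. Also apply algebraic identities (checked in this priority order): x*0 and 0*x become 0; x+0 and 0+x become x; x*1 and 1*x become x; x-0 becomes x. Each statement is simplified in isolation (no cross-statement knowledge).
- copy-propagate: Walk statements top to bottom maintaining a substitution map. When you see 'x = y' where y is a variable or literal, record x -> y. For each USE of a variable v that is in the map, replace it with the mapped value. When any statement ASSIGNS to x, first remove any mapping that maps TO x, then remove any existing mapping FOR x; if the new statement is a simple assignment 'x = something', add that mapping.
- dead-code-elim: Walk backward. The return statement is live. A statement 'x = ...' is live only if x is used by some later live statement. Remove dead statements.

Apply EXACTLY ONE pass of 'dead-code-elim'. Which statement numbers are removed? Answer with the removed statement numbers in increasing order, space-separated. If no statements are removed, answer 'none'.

Answer: 2 3 4 5

Derivation:
Backward liveness scan:
Stmt 1 'b = 0': KEEP (b is live); live-in = []
Stmt 2 'a = 6 * 1': DEAD (a not in live set ['b'])
Stmt 3 'z = 4': DEAD (z not in live set ['b'])
Stmt 4 'c = 8': DEAD (c not in live set ['b'])
Stmt 5 'x = 1': DEAD (x not in live set ['b'])
Stmt 6 'return b': KEEP (return); live-in = ['b']
Removed statement numbers: [2, 3, 4, 5]
Surviving IR:
  b = 0
  return b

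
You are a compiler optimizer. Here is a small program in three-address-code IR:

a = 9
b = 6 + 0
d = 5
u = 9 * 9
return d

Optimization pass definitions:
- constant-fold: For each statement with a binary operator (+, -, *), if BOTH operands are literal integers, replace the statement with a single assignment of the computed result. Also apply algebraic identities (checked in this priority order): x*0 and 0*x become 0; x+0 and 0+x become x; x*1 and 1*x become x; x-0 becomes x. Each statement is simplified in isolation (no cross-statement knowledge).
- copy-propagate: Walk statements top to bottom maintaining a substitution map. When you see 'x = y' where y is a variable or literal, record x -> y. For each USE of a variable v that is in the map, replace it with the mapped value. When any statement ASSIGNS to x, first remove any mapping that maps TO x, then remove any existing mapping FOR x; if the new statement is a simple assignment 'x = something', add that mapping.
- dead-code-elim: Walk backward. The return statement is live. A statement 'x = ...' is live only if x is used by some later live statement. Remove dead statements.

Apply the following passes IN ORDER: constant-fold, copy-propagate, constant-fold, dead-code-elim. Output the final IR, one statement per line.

Answer: return 5

Derivation:
Initial IR:
  a = 9
  b = 6 + 0
  d = 5
  u = 9 * 9
  return d
After constant-fold (5 stmts):
  a = 9
  b = 6
  d = 5
  u = 81
  return d
After copy-propagate (5 stmts):
  a = 9
  b = 6
  d = 5
  u = 81
  return 5
After constant-fold (5 stmts):
  a = 9
  b = 6
  d = 5
  u = 81
  return 5
After dead-code-elim (1 stmts):
  return 5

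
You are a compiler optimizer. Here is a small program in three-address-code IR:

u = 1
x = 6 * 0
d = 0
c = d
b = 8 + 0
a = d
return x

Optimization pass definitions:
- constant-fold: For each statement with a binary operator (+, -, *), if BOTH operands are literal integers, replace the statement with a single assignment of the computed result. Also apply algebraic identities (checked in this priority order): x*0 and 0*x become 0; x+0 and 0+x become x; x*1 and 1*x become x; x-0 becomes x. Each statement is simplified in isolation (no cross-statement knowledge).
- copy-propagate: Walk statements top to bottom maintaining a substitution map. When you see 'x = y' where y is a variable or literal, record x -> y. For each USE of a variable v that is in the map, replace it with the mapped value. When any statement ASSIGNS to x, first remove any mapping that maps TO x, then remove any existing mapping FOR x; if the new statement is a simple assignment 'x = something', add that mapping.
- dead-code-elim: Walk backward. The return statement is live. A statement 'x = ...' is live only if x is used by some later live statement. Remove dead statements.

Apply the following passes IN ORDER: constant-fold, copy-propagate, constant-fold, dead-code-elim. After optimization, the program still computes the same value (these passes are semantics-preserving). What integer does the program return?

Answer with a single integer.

Initial IR:
  u = 1
  x = 6 * 0
  d = 0
  c = d
  b = 8 + 0
  a = d
  return x
After constant-fold (7 stmts):
  u = 1
  x = 0
  d = 0
  c = d
  b = 8
  a = d
  return x
After copy-propagate (7 stmts):
  u = 1
  x = 0
  d = 0
  c = 0
  b = 8
  a = 0
  return 0
After constant-fold (7 stmts):
  u = 1
  x = 0
  d = 0
  c = 0
  b = 8
  a = 0
  return 0
After dead-code-elim (1 stmts):
  return 0
Evaluate:
  u = 1  =>  u = 1
  x = 6 * 0  =>  x = 0
  d = 0  =>  d = 0
  c = d  =>  c = 0
  b = 8 + 0  =>  b = 8
  a = d  =>  a = 0
  return x = 0

Answer: 0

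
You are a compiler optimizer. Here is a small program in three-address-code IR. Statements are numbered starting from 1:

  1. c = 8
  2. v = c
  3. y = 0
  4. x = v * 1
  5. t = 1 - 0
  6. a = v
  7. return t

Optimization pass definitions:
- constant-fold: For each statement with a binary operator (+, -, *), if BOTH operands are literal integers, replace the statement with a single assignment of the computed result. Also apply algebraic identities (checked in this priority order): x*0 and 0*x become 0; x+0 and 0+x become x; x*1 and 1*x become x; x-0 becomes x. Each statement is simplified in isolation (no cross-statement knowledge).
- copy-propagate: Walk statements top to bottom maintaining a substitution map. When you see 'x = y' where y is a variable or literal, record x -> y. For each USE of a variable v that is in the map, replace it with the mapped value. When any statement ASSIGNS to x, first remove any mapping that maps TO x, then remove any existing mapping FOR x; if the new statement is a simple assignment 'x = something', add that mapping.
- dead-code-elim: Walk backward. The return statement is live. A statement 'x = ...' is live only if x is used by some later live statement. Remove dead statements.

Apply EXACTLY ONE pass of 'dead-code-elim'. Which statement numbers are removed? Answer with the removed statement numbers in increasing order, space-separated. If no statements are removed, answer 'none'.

Backward liveness scan:
Stmt 1 'c = 8': DEAD (c not in live set [])
Stmt 2 'v = c': DEAD (v not in live set [])
Stmt 3 'y = 0': DEAD (y not in live set [])
Stmt 4 'x = v * 1': DEAD (x not in live set [])
Stmt 5 't = 1 - 0': KEEP (t is live); live-in = []
Stmt 6 'a = v': DEAD (a not in live set ['t'])
Stmt 7 'return t': KEEP (return); live-in = ['t']
Removed statement numbers: [1, 2, 3, 4, 6]
Surviving IR:
  t = 1 - 0
  return t

Answer: 1 2 3 4 6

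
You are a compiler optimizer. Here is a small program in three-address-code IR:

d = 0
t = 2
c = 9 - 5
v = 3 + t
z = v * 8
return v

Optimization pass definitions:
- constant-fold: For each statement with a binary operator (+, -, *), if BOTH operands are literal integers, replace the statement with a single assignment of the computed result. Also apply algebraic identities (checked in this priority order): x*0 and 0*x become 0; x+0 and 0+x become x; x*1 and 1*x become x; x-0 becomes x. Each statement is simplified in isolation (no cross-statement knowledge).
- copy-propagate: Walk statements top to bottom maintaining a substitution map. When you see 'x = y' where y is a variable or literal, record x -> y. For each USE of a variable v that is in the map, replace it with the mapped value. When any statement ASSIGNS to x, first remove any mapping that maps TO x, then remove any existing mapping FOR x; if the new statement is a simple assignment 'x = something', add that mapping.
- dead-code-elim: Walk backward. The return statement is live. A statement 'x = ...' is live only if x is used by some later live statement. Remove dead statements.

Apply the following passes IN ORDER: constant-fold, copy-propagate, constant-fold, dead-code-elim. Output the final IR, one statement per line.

Initial IR:
  d = 0
  t = 2
  c = 9 - 5
  v = 3 + t
  z = v * 8
  return v
After constant-fold (6 stmts):
  d = 0
  t = 2
  c = 4
  v = 3 + t
  z = v * 8
  return v
After copy-propagate (6 stmts):
  d = 0
  t = 2
  c = 4
  v = 3 + 2
  z = v * 8
  return v
After constant-fold (6 stmts):
  d = 0
  t = 2
  c = 4
  v = 5
  z = v * 8
  return v
After dead-code-elim (2 stmts):
  v = 5
  return v

Answer: v = 5
return v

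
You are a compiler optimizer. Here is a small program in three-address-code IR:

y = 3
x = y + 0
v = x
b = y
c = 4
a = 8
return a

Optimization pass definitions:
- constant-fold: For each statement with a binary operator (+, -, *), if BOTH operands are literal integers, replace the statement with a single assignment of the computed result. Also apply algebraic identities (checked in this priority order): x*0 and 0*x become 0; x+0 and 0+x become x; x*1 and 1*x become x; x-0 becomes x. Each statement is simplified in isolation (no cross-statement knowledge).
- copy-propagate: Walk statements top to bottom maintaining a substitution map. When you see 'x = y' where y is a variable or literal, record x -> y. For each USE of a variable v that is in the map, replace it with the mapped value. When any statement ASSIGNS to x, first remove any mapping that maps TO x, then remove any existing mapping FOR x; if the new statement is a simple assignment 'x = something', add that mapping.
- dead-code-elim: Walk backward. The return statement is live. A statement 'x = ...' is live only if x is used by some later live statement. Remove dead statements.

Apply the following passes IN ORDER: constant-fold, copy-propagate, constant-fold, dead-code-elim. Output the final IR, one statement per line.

Answer: return 8

Derivation:
Initial IR:
  y = 3
  x = y + 0
  v = x
  b = y
  c = 4
  a = 8
  return a
After constant-fold (7 stmts):
  y = 3
  x = y
  v = x
  b = y
  c = 4
  a = 8
  return a
After copy-propagate (7 stmts):
  y = 3
  x = 3
  v = 3
  b = 3
  c = 4
  a = 8
  return 8
After constant-fold (7 stmts):
  y = 3
  x = 3
  v = 3
  b = 3
  c = 4
  a = 8
  return 8
After dead-code-elim (1 stmts):
  return 8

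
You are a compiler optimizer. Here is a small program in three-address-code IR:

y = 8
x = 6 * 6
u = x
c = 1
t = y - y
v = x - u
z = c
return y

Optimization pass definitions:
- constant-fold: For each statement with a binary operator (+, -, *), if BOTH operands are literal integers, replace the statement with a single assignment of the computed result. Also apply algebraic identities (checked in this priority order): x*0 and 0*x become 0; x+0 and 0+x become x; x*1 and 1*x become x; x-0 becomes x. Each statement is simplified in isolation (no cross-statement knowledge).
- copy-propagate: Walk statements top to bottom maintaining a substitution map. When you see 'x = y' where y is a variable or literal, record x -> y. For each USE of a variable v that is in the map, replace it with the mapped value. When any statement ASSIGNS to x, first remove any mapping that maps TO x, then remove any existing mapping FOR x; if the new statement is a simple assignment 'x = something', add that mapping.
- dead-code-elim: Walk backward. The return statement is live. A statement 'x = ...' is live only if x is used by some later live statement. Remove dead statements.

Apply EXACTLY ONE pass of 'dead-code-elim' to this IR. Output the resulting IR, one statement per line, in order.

Answer: y = 8
return y

Derivation:
Applying dead-code-elim statement-by-statement:
  [8] return y  -> KEEP (return); live=['y']
  [7] z = c  -> DEAD (z not live)
  [6] v = x - u  -> DEAD (v not live)
  [5] t = y - y  -> DEAD (t not live)
  [4] c = 1  -> DEAD (c not live)
  [3] u = x  -> DEAD (u not live)
  [2] x = 6 * 6  -> DEAD (x not live)
  [1] y = 8  -> KEEP; live=[]
Result (2 stmts):
  y = 8
  return y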